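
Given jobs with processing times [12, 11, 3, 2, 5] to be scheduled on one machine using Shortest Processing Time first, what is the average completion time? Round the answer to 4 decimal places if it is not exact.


Sort jobs by processing time (SPT order): [2, 3, 5, 11, 12]
Compute completion times sequentially:
  Job 1: processing = 2, completes at 2
  Job 2: processing = 3, completes at 5
  Job 3: processing = 5, completes at 10
  Job 4: processing = 11, completes at 21
  Job 5: processing = 12, completes at 33
Sum of completion times = 71
Average completion time = 71/5 = 14.2

14.2


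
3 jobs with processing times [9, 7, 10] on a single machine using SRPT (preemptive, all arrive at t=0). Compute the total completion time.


Since all jobs arrive at t=0, SRPT equals SPT ordering.
SPT order: [7, 9, 10]
Completion times:
  Job 1: p=7, C=7
  Job 2: p=9, C=16
  Job 3: p=10, C=26
Total completion time = 7 + 16 + 26 = 49

49


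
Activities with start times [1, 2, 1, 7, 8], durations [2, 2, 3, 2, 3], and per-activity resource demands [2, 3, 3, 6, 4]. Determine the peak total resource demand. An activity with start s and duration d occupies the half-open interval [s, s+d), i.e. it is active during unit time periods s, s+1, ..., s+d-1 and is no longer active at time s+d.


Each activity i is active on [start_i, start_i + duration_i).
Compute total resource usage per time slot:
  t=0: active resources = [], total = 0
  t=1: active resources = [2, 3], total = 5
  t=2: active resources = [2, 3, 3], total = 8
  t=3: active resources = [3, 3], total = 6
  t=4: active resources = [], total = 0
  t=5: active resources = [], total = 0
  t=6: active resources = [], total = 0
  t=7: active resources = [6], total = 6
  t=8: active resources = [6, 4], total = 10
  t=9: active resources = [4], total = 4
  t=10: active resources = [4], total = 4
Peak resource demand = 10

10


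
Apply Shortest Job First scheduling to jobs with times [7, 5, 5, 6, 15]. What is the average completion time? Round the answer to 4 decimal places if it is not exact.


SJF order (ascending): [5, 5, 6, 7, 15]
Completion times:
  Job 1: burst=5, C=5
  Job 2: burst=5, C=10
  Job 3: burst=6, C=16
  Job 4: burst=7, C=23
  Job 5: burst=15, C=38
Average completion = 92/5 = 18.4

18.4


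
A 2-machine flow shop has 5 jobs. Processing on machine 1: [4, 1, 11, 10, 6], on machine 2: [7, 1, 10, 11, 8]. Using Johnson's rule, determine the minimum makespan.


Apply Johnson's rule:
  Group 1 (a <= b): [(2, 1, 1), (1, 4, 7), (5, 6, 8), (4, 10, 11)]
  Group 2 (a > b): [(3, 11, 10)]
Optimal job order: [2, 1, 5, 4, 3]
Schedule:
  Job 2: M1 done at 1, M2 done at 2
  Job 1: M1 done at 5, M2 done at 12
  Job 5: M1 done at 11, M2 done at 20
  Job 4: M1 done at 21, M2 done at 32
  Job 3: M1 done at 32, M2 done at 42
Makespan = 42

42


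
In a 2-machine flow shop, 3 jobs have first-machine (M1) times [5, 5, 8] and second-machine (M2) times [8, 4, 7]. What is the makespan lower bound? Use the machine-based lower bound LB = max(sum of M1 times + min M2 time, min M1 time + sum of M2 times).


LB1 = sum(M1 times) + min(M2 times) = 18 + 4 = 22
LB2 = min(M1 times) + sum(M2 times) = 5 + 19 = 24
Lower bound = max(LB1, LB2) = max(22, 24) = 24

24


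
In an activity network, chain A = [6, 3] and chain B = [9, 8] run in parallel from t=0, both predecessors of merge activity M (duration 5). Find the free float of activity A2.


ES(A2) = sum of predecessors on chain A = 6
EF(A2) = ES + duration = 6 + 3 = 9
Successor of A2 is M. ES(M) = max(sum(A), sum(B)) = max(9, 17) = 17
Free float = ES(successor) - EF(current) = 17 - 9 = 8

8


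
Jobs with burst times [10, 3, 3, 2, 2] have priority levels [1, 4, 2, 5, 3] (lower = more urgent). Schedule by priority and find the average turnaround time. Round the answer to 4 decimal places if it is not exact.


Sort by priority (ascending = highest first):
Order: [(1, 10), (2, 3), (3, 2), (4, 3), (5, 2)]
Completion times:
  Priority 1, burst=10, C=10
  Priority 2, burst=3, C=13
  Priority 3, burst=2, C=15
  Priority 4, burst=3, C=18
  Priority 5, burst=2, C=20
Average turnaround = 76/5 = 15.2

15.2


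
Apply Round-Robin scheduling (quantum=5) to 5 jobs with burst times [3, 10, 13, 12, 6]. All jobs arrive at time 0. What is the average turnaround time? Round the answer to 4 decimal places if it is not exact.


Time quantum = 5
Execution trace:
  J1 runs 3 units, time = 3
  J2 runs 5 units, time = 8
  J3 runs 5 units, time = 13
  J4 runs 5 units, time = 18
  J5 runs 5 units, time = 23
  J2 runs 5 units, time = 28
  J3 runs 5 units, time = 33
  J4 runs 5 units, time = 38
  J5 runs 1 units, time = 39
  J3 runs 3 units, time = 42
  J4 runs 2 units, time = 44
Finish times: [3, 28, 42, 44, 39]
Average turnaround = 156/5 = 31.2

31.2


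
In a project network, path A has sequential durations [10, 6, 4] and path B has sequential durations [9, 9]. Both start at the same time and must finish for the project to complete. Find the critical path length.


Path A total = 10 + 6 + 4 = 20
Path B total = 9 + 9 = 18
Critical path = longest path = max(20, 18) = 20

20


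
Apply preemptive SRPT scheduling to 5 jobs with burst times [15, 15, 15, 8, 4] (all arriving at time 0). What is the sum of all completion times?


Since all jobs arrive at t=0, SRPT equals SPT ordering.
SPT order: [4, 8, 15, 15, 15]
Completion times:
  Job 1: p=4, C=4
  Job 2: p=8, C=12
  Job 3: p=15, C=27
  Job 4: p=15, C=42
  Job 5: p=15, C=57
Total completion time = 4 + 12 + 27 + 42 + 57 = 142

142


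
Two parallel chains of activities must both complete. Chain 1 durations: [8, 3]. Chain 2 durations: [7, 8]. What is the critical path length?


Path A total = 8 + 3 = 11
Path B total = 7 + 8 = 15
Critical path = longest path = max(11, 15) = 15

15


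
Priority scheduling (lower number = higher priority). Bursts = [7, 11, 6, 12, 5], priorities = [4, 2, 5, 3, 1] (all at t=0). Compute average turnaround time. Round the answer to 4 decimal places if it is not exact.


Sort by priority (ascending = highest first):
Order: [(1, 5), (2, 11), (3, 12), (4, 7), (5, 6)]
Completion times:
  Priority 1, burst=5, C=5
  Priority 2, burst=11, C=16
  Priority 3, burst=12, C=28
  Priority 4, burst=7, C=35
  Priority 5, burst=6, C=41
Average turnaround = 125/5 = 25.0

25.0


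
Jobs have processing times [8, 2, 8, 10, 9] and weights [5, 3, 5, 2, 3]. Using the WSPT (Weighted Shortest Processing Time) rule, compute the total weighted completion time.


Compute p/w ratios and sort ascending (WSPT): [(2, 3), (8, 5), (8, 5), (9, 3), (10, 2)]
Compute weighted completion times:
  Job (p=2,w=3): C=2, w*C=3*2=6
  Job (p=8,w=5): C=10, w*C=5*10=50
  Job (p=8,w=5): C=18, w*C=5*18=90
  Job (p=9,w=3): C=27, w*C=3*27=81
  Job (p=10,w=2): C=37, w*C=2*37=74
Total weighted completion time = 301

301


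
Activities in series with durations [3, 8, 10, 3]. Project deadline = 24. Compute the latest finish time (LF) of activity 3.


LF(activity 3) = deadline - sum of successor durations
Successors: activities 4 through 4 with durations [3]
Sum of successor durations = 3
LF = 24 - 3 = 21

21


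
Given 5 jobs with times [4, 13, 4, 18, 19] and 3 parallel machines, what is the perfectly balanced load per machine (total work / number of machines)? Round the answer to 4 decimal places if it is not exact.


Total processing time = 4 + 13 + 4 + 18 + 19 = 58
Number of machines = 3
Ideal balanced load = 58 / 3 = 19.3333

19.3333


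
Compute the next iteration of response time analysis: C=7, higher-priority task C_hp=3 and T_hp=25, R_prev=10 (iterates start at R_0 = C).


R_next = C + ceil(R_prev / T_hp) * C_hp
ceil(10 / 25) = ceil(0.4) = 1
Interference = 1 * 3 = 3
R_next = 7 + 3 = 10
R_next = R_prev, so the iteration has converged (response time = 10).

10


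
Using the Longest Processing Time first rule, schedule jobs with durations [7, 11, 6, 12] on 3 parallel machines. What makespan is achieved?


Sort jobs in decreasing order (LPT): [12, 11, 7, 6]
Assign each job to the least loaded machine:
  Machine 1: jobs [12], load = 12
  Machine 2: jobs [11], load = 11
  Machine 3: jobs [7, 6], load = 13
Makespan = max load = 13

13


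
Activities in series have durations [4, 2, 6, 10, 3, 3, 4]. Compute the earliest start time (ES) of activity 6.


Activity 6 starts after activities 1 through 5 complete.
Predecessor durations: [4, 2, 6, 10, 3]
ES = 4 + 2 + 6 + 10 + 3 = 25

25


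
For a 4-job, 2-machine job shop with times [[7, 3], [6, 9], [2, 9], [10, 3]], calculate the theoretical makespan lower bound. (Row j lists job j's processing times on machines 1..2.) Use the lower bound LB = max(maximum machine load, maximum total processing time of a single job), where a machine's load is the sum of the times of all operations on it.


Machine loads:
  Machine 1: 7 + 6 + 2 + 10 = 25
  Machine 2: 3 + 9 + 9 + 3 = 24
Max machine load = 25
Job totals:
  Job 1: 10
  Job 2: 15
  Job 3: 11
  Job 4: 13
Max job total = 15
Lower bound = max(25, 15) = 25

25


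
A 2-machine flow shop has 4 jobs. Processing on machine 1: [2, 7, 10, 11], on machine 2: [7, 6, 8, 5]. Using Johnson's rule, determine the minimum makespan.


Apply Johnson's rule:
  Group 1 (a <= b): [(1, 2, 7)]
  Group 2 (a > b): [(3, 10, 8), (2, 7, 6), (4, 11, 5)]
Optimal job order: [1, 3, 2, 4]
Schedule:
  Job 1: M1 done at 2, M2 done at 9
  Job 3: M1 done at 12, M2 done at 20
  Job 2: M1 done at 19, M2 done at 26
  Job 4: M1 done at 30, M2 done at 35
Makespan = 35

35


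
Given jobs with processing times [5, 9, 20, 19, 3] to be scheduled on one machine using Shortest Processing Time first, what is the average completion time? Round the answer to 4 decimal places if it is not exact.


Sort jobs by processing time (SPT order): [3, 5, 9, 19, 20]
Compute completion times sequentially:
  Job 1: processing = 3, completes at 3
  Job 2: processing = 5, completes at 8
  Job 3: processing = 9, completes at 17
  Job 4: processing = 19, completes at 36
  Job 5: processing = 20, completes at 56
Sum of completion times = 120
Average completion time = 120/5 = 24.0

24.0


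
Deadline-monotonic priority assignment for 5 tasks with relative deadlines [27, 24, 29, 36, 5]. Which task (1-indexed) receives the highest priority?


Sort tasks by relative deadline (ascending):
  Task 5: deadline = 5
  Task 2: deadline = 24
  Task 1: deadline = 27
  Task 3: deadline = 29
  Task 4: deadline = 36
Priority order (highest first): [5, 2, 1, 3, 4]
Highest priority task = 5

5


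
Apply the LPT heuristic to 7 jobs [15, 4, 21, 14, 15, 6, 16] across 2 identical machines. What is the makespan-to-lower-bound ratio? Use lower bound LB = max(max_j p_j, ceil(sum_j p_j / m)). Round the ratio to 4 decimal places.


LPT order: [21, 16, 15, 15, 14, 6, 4]
Machine loads after assignment: [46, 45]
LPT makespan = 46
Lower bound = max(max_job, ceil(total/2)) = max(21, 46) = 46
Ratio = 46 / 46 = 1.0

1.0


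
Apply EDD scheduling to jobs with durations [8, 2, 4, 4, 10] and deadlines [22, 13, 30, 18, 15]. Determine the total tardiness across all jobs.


Sort by due date (EDD order): [(2, 13), (10, 15), (4, 18), (8, 22), (4, 30)]
Compute completion times and tardiness:
  Job 1: p=2, d=13, C=2, tardiness=max(0,2-13)=0
  Job 2: p=10, d=15, C=12, tardiness=max(0,12-15)=0
  Job 3: p=4, d=18, C=16, tardiness=max(0,16-18)=0
  Job 4: p=8, d=22, C=24, tardiness=max(0,24-22)=2
  Job 5: p=4, d=30, C=28, tardiness=max(0,28-30)=0
Total tardiness = 2

2


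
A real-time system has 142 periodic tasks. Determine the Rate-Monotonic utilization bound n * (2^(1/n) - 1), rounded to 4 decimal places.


Compute 2^(1/142) = 1.0048932512
Subtract 1: 1.0048932512 - 1 = 0.0048932512
Multiply by n: 142 * 0.0048932512 = 0.6948416704
Round to 4 dp: 0.6948

0.6948


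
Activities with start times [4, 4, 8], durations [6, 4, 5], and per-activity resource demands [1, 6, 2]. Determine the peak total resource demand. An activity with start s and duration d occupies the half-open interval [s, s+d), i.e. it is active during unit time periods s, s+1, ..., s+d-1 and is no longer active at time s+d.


Each activity i is active on [start_i, start_i + duration_i).
Compute total resource usage per time slot:
  t=0: active resources = [], total = 0
  t=1: active resources = [], total = 0
  t=2: active resources = [], total = 0
  t=3: active resources = [], total = 0
  t=4: active resources = [1, 6], total = 7
  t=5: active resources = [1, 6], total = 7
  t=6: active resources = [1, 6], total = 7
  t=7: active resources = [1, 6], total = 7
  t=8: active resources = [1, 2], total = 3
  t=9: active resources = [1, 2], total = 3
  t=10: active resources = [2], total = 2
  t=11: active resources = [2], total = 2
  t=12: active resources = [2], total = 2
Peak resource demand = 7

7


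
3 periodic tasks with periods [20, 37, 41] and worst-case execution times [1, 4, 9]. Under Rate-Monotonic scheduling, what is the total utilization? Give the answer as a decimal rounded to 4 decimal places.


Compute individual utilizations (exact fractions):
  Task 1: C/T = 1/20 (approx. 0.05)
  Task 2: C/T = 4/37 (approx. 0.1081)
  Task 3: C/T = 9/41 (approx. 0.2195)
Total utilization U = 1/20 + 4/37 + 9/41 = 11457/30340
Rounded to 4 decimal places: U = 0.3776
RM (Liu & Layland) bound for 3 tasks = 0.779763; compare with U = 11457/30340 (approx. 0.377620)
U <= bound, so schedulable by RM sufficient condition.

0.3776


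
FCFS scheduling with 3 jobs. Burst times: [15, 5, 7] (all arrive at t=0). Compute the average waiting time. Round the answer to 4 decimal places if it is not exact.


FCFS order (as given): [15, 5, 7]
Waiting times:
  Job 1: wait = 0
  Job 2: wait = 15
  Job 3: wait = 20
Sum of waiting times = 35
Average waiting time = 35/3 = 11.6667

11.6667


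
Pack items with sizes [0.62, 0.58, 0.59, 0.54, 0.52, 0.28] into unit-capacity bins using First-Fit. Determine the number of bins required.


Place items sequentially using First-Fit:
  Item 0.62 -> new Bin 1
  Item 0.58 -> new Bin 2
  Item 0.59 -> new Bin 3
  Item 0.54 -> new Bin 4
  Item 0.52 -> new Bin 5
  Item 0.28 -> Bin 1 (now 0.9)
Total bins used = 5

5


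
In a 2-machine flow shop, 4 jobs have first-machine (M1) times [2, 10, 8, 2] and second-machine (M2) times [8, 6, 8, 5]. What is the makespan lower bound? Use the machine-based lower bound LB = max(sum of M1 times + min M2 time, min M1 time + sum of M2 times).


LB1 = sum(M1 times) + min(M2 times) = 22 + 5 = 27
LB2 = min(M1 times) + sum(M2 times) = 2 + 27 = 29
Lower bound = max(LB1, LB2) = max(27, 29) = 29

29


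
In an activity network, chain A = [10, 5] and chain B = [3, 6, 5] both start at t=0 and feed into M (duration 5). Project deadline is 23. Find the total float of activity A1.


Forward pass: ES(A1) = sum of predecessors on chain A = 0
EF = ES + duration = 0 + 10 = 10
Backward pass: LF(M) = deadline = 23; LS(M) = 23 - 5 = 18
LF(A1) = LS(M) - sum(successors on chain A) = 18 - 5 = 13
LS = LF - duration = 13 - 10 = 3
Total float = LS - ES = 3 - 0 = 3

3


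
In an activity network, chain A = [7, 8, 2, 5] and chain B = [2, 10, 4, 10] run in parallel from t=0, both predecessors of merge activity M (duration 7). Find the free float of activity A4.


ES(A4) = sum of predecessors on chain A = 17
EF(A4) = ES + duration = 17 + 5 = 22
Successor of A4 is M. ES(M) = max(sum(A), sum(B)) = max(22, 26) = 26
Free float = ES(successor) - EF(current) = 26 - 22 = 4

4


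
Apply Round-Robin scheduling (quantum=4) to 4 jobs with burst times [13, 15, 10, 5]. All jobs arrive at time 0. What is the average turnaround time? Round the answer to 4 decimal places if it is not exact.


Time quantum = 4
Execution trace:
  J1 runs 4 units, time = 4
  J2 runs 4 units, time = 8
  J3 runs 4 units, time = 12
  J4 runs 4 units, time = 16
  J1 runs 4 units, time = 20
  J2 runs 4 units, time = 24
  J3 runs 4 units, time = 28
  J4 runs 1 units, time = 29
  J1 runs 4 units, time = 33
  J2 runs 4 units, time = 37
  J3 runs 2 units, time = 39
  J1 runs 1 units, time = 40
  J2 runs 3 units, time = 43
Finish times: [40, 43, 39, 29]
Average turnaround = 151/4 = 37.75

37.75


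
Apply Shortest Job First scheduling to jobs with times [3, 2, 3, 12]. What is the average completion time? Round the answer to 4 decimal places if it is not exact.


SJF order (ascending): [2, 3, 3, 12]
Completion times:
  Job 1: burst=2, C=2
  Job 2: burst=3, C=5
  Job 3: burst=3, C=8
  Job 4: burst=12, C=20
Average completion = 35/4 = 8.75

8.75


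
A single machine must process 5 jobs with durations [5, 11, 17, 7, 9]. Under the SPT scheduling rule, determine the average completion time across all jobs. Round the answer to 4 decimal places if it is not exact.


Sort jobs by processing time (SPT order): [5, 7, 9, 11, 17]
Compute completion times sequentially:
  Job 1: processing = 5, completes at 5
  Job 2: processing = 7, completes at 12
  Job 3: processing = 9, completes at 21
  Job 4: processing = 11, completes at 32
  Job 5: processing = 17, completes at 49
Sum of completion times = 119
Average completion time = 119/5 = 23.8

23.8


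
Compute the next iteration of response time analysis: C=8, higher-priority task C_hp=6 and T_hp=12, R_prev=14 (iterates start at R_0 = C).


R_next = C + ceil(R_prev / T_hp) * C_hp
ceil(14 / 12) = ceil(1.1667) = 2
Interference = 2 * 6 = 12
R_next = 8 + 12 = 20

20


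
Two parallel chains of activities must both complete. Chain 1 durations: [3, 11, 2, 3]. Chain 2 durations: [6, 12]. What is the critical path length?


Path A total = 3 + 11 + 2 + 3 = 19
Path B total = 6 + 12 = 18
Critical path = longest path = max(19, 18) = 19

19


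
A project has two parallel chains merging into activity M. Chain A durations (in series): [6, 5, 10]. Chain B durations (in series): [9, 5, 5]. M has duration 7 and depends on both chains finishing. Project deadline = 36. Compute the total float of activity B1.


Forward pass: ES(B1) = sum of predecessors on chain B = 0
EF = ES + duration = 0 + 9 = 9
Backward pass: LF(M) = deadline = 36; LS(M) = 36 - 7 = 29
LF(B1) = LS(M) - sum(successors on chain B) = 29 - 10 = 19
LS = LF - duration = 19 - 9 = 10
Total float = LS - ES = 10 - 0 = 10

10


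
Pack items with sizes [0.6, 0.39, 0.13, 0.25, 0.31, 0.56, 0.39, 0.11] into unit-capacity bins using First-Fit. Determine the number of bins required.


Place items sequentially using First-Fit:
  Item 0.6 -> new Bin 1
  Item 0.39 -> Bin 1 (now 0.99)
  Item 0.13 -> new Bin 2
  Item 0.25 -> Bin 2 (now 0.38)
  Item 0.31 -> Bin 2 (now 0.69)
  Item 0.56 -> new Bin 3
  Item 0.39 -> Bin 3 (now 0.95)
  Item 0.11 -> Bin 2 (now 0.8)
Total bins used = 3

3


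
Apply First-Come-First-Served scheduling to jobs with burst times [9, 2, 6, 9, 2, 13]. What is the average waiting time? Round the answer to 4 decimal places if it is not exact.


FCFS order (as given): [9, 2, 6, 9, 2, 13]
Waiting times:
  Job 1: wait = 0
  Job 2: wait = 9
  Job 3: wait = 11
  Job 4: wait = 17
  Job 5: wait = 26
  Job 6: wait = 28
Sum of waiting times = 91
Average waiting time = 91/6 = 15.1667

15.1667


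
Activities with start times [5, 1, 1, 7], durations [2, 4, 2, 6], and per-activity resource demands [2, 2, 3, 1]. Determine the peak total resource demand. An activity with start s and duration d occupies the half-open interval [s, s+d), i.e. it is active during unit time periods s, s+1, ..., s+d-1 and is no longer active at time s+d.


Each activity i is active on [start_i, start_i + duration_i).
Compute total resource usage per time slot:
  t=0: active resources = [], total = 0
  t=1: active resources = [2, 3], total = 5
  t=2: active resources = [2, 3], total = 5
  t=3: active resources = [2], total = 2
  t=4: active resources = [2], total = 2
  t=5: active resources = [2], total = 2
  t=6: active resources = [2], total = 2
  t=7: active resources = [1], total = 1
  t=8: active resources = [1], total = 1
  t=9: active resources = [1], total = 1
  t=10: active resources = [1], total = 1
  t=11: active resources = [1], total = 1
  t=12: active resources = [1], total = 1
Peak resource demand = 5

5


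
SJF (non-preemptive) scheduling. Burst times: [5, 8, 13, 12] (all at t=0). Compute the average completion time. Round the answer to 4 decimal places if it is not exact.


SJF order (ascending): [5, 8, 12, 13]
Completion times:
  Job 1: burst=5, C=5
  Job 2: burst=8, C=13
  Job 3: burst=12, C=25
  Job 4: burst=13, C=38
Average completion = 81/4 = 20.25

20.25


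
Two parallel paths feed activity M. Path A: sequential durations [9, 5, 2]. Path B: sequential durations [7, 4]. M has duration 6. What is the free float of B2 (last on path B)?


ES(B2) = sum of predecessors on chain B = 7
EF(B2) = ES + duration = 7 + 4 = 11
Successor of B2 is M. ES(M) = max(sum(A), sum(B)) = max(16, 11) = 16
Free float = ES(successor) - EF(current) = 16 - 11 = 5

5


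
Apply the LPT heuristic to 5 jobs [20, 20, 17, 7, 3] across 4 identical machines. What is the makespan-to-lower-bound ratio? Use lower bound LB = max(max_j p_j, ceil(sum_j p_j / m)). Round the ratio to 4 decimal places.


LPT order: [20, 20, 17, 7, 3]
Machine loads after assignment: [20, 20, 17, 10]
LPT makespan = 20
Lower bound = max(max_job, ceil(total/4)) = max(20, 17) = 20
Ratio = 20 / 20 = 1.0

1.0


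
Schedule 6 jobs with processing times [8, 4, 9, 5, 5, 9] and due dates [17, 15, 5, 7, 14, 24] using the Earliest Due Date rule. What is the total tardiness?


Sort by due date (EDD order): [(9, 5), (5, 7), (5, 14), (4, 15), (8, 17), (9, 24)]
Compute completion times and tardiness:
  Job 1: p=9, d=5, C=9, tardiness=max(0,9-5)=4
  Job 2: p=5, d=7, C=14, tardiness=max(0,14-7)=7
  Job 3: p=5, d=14, C=19, tardiness=max(0,19-14)=5
  Job 4: p=4, d=15, C=23, tardiness=max(0,23-15)=8
  Job 5: p=8, d=17, C=31, tardiness=max(0,31-17)=14
  Job 6: p=9, d=24, C=40, tardiness=max(0,40-24)=16
Total tardiness = 54

54


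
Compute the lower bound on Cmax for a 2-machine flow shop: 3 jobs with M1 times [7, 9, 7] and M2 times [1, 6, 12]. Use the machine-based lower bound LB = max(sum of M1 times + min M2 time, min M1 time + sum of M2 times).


LB1 = sum(M1 times) + min(M2 times) = 23 + 1 = 24
LB2 = min(M1 times) + sum(M2 times) = 7 + 19 = 26
Lower bound = max(LB1, LB2) = max(24, 26) = 26

26


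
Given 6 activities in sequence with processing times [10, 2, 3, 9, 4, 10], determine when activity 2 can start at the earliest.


Activity 2 starts after activities 1 through 1 complete.
Predecessor durations: [10]
ES = 10 = 10

10


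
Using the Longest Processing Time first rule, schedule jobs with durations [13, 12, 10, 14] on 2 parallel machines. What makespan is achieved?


Sort jobs in decreasing order (LPT): [14, 13, 12, 10]
Assign each job to the least loaded machine:
  Machine 1: jobs [14, 10], load = 24
  Machine 2: jobs [13, 12], load = 25
Makespan = max load = 25

25


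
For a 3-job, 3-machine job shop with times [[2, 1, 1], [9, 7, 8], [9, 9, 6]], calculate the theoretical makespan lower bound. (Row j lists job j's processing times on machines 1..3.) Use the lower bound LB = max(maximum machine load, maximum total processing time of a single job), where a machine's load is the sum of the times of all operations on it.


Machine loads:
  Machine 1: 2 + 9 + 9 = 20
  Machine 2: 1 + 7 + 9 = 17
  Machine 3: 1 + 8 + 6 = 15
Max machine load = 20
Job totals:
  Job 1: 4
  Job 2: 24
  Job 3: 24
Max job total = 24
Lower bound = max(20, 24) = 24

24


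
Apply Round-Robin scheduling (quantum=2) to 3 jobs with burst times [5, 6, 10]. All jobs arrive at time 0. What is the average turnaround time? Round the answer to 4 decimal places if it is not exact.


Time quantum = 2
Execution trace:
  J1 runs 2 units, time = 2
  J2 runs 2 units, time = 4
  J3 runs 2 units, time = 6
  J1 runs 2 units, time = 8
  J2 runs 2 units, time = 10
  J3 runs 2 units, time = 12
  J1 runs 1 units, time = 13
  J2 runs 2 units, time = 15
  J3 runs 2 units, time = 17
  J3 runs 2 units, time = 19
  J3 runs 2 units, time = 21
Finish times: [13, 15, 21]
Average turnaround = 49/3 = 16.3333

16.3333


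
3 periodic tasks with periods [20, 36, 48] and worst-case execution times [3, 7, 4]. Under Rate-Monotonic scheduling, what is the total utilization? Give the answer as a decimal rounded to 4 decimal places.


Compute individual utilizations (exact fractions):
  Task 1: C/T = 3/20 (approx. 0.15)
  Task 2: C/T = 7/36 (approx. 0.1944)
  Task 3: C/T = 4/48 = 1/12 (approx. 0.0833)
Total utilization U = 3/20 + 7/36 + 1/12 = 77/180
Rounded to 4 decimal places: U = 0.4278
RM (Liu & Layland) bound for 3 tasks = 0.779763; compare with U = 77/180 (approx. 0.427778)
U <= bound, so schedulable by RM sufficient condition.

0.4278


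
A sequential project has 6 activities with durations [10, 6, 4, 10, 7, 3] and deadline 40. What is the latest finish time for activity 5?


LF(activity 5) = deadline - sum of successor durations
Successors: activities 6 through 6 with durations [3]
Sum of successor durations = 3
LF = 40 - 3 = 37

37


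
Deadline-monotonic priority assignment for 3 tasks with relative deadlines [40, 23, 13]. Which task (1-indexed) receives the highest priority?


Sort tasks by relative deadline (ascending):
  Task 3: deadline = 13
  Task 2: deadline = 23
  Task 1: deadline = 40
Priority order (highest first): [3, 2, 1]
Highest priority task = 3

3


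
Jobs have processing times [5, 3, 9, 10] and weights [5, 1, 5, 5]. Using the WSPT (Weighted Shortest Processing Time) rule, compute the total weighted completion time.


Compute p/w ratios and sort ascending (WSPT): [(5, 5), (9, 5), (10, 5), (3, 1)]
Compute weighted completion times:
  Job (p=5,w=5): C=5, w*C=5*5=25
  Job (p=9,w=5): C=14, w*C=5*14=70
  Job (p=10,w=5): C=24, w*C=5*24=120
  Job (p=3,w=1): C=27, w*C=1*27=27
Total weighted completion time = 242

242


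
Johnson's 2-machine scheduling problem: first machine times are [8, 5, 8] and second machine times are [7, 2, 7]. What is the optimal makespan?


Apply Johnson's rule:
  Group 1 (a <= b): []
  Group 2 (a > b): [(1, 8, 7), (3, 8, 7), (2, 5, 2)]
Optimal job order: [1, 3, 2]
Schedule:
  Job 1: M1 done at 8, M2 done at 15
  Job 3: M1 done at 16, M2 done at 23
  Job 2: M1 done at 21, M2 done at 25
Makespan = 25

25


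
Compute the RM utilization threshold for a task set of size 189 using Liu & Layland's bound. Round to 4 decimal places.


Compute 2^(1/189) = 1.0036741787
Subtract 1: 1.0036741787 - 1 = 0.0036741787
Multiply by n: 189 * 0.0036741787 = 0.6944197743
Round to 4 dp: 0.6944

0.6944


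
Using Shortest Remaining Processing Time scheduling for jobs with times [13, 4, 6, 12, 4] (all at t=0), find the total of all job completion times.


Since all jobs arrive at t=0, SRPT equals SPT ordering.
SPT order: [4, 4, 6, 12, 13]
Completion times:
  Job 1: p=4, C=4
  Job 2: p=4, C=8
  Job 3: p=6, C=14
  Job 4: p=12, C=26
  Job 5: p=13, C=39
Total completion time = 4 + 8 + 14 + 26 + 39 = 91

91


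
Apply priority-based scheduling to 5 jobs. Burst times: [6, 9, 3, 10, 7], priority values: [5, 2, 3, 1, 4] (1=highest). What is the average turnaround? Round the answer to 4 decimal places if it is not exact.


Sort by priority (ascending = highest first):
Order: [(1, 10), (2, 9), (3, 3), (4, 7), (5, 6)]
Completion times:
  Priority 1, burst=10, C=10
  Priority 2, burst=9, C=19
  Priority 3, burst=3, C=22
  Priority 4, burst=7, C=29
  Priority 5, burst=6, C=35
Average turnaround = 115/5 = 23.0

23.0


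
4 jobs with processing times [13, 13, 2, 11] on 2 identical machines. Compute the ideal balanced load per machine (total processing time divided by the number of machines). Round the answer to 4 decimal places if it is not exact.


Total processing time = 13 + 13 + 2 + 11 = 39
Number of machines = 2
Ideal balanced load = 39 / 2 = 19.5

19.5


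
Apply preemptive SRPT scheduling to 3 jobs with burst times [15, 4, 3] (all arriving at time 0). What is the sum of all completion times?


Since all jobs arrive at t=0, SRPT equals SPT ordering.
SPT order: [3, 4, 15]
Completion times:
  Job 1: p=3, C=3
  Job 2: p=4, C=7
  Job 3: p=15, C=22
Total completion time = 3 + 7 + 22 = 32

32


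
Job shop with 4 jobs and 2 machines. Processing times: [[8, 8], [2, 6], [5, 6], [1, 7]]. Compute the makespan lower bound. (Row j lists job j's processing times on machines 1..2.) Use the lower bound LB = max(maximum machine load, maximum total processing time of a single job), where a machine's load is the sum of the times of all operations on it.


Machine loads:
  Machine 1: 8 + 2 + 5 + 1 = 16
  Machine 2: 8 + 6 + 6 + 7 = 27
Max machine load = 27
Job totals:
  Job 1: 16
  Job 2: 8
  Job 3: 11
  Job 4: 8
Max job total = 16
Lower bound = max(27, 16) = 27

27


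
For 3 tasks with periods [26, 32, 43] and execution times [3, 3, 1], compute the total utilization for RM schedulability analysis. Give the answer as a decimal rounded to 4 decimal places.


Compute individual utilizations (exact fractions):
  Task 1: C/T = 3/26 (approx. 0.1154)
  Task 2: C/T = 3/32 (approx. 0.0938)
  Task 3: C/T = 1/43 (approx. 0.0233)
Total utilization U = 3/26 + 3/32 + 1/43 = 4157/17888
Rounded to 4 decimal places: U = 0.2324
RM (Liu & Layland) bound for 3 tasks = 0.779763; compare with U = 4157/17888 (approx. 0.232390)
U <= bound, so schedulable by RM sufficient condition.

0.2324


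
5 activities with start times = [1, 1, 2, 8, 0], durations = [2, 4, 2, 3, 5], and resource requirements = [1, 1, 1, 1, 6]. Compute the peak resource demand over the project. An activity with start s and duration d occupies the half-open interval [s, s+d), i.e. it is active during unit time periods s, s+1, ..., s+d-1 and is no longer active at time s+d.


Each activity i is active on [start_i, start_i + duration_i).
Compute total resource usage per time slot:
  t=0: active resources = [6], total = 6
  t=1: active resources = [1, 1, 6], total = 8
  t=2: active resources = [1, 1, 1, 6], total = 9
  t=3: active resources = [1, 1, 6], total = 8
  t=4: active resources = [1, 6], total = 7
  t=5: active resources = [], total = 0
  t=6: active resources = [], total = 0
  t=7: active resources = [], total = 0
  t=8: active resources = [1], total = 1
  t=9: active resources = [1], total = 1
  t=10: active resources = [1], total = 1
Peak resource demand = 9

9


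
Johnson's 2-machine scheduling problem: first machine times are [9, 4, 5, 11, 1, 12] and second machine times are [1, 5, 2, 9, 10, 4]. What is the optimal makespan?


Apply Johnson's rule:
  Group 1 (a <= b): [(5, 1, 10), (2, 4, 5)]
  Group 2 (a > b): [(4, 11, 9), (6, 12, 4), (3, 5, 2), (1, 9, 1)]
Optimal job order: [5, 2, 4, 6, 3, 1]
Schedule:
  Job 5: M1 done at 1, M2 done at 11
  Job 2: M1 done at 5, M2 done at 16
  Job 4: M1 done at 16, M2 done at 25
  Job 6: M1 done at 28, M2 done at 32
  Job 3: M1 done at 33, M2 done at 35
  Job 1: M1 done at 42, M2 done at 43
Makespan = 43

43


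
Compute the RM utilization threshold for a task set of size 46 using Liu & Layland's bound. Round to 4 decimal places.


Compute 2^(1/46) = 1.0151825180
Subtract 1: 1.0151825180 - 1 = 0.0151825180
Multiply by n: 46 * 0.0151825180 = 0.6983958280
Round to 4 dp: 0.6984

0.6984


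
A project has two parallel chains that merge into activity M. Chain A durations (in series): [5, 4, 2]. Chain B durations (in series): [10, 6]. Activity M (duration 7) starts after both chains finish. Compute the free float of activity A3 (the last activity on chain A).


ES(A3) = sum of predecessors on chain A = 9
EF(A3) = ES + duration = 9 + 2 = 11
Successor of A3 is M. ES(M) = max(sum(A), sum(B)) = max(11, 16) = 16
Free float = ES(successor) - EF(current) = 16 - 11 = 5

5


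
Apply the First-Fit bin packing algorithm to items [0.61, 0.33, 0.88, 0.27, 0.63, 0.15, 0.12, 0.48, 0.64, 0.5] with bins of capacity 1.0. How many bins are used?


Place items sequentially using First-Fit:
  Item 0.61 -> new Bin 1
  Item 0.33 -> Bin 1 (now 0.94)
  Item 0.88 -> new Bin 2
  Item 0.27 -> new Bin 3
  Item 0.63 -> Bin 3 (now 0.9)
  Item 0.15 -> new Bin 4
  Item 0.12 -> Bin 2 (now 1.0)
  Item 0.48 -> Bin 4 (now 0.63)
  Item 0.64 -> new Bin 5
  Item 0.5 -> new Bin 6
Total bins used = 6

6


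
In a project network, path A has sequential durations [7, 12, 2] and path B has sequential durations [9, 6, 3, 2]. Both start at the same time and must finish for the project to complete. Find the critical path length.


Path A total = 7 + 12 + 2 = 21
Path B total = 9 + 6 + 3 + 2 = 20
Critical path = longest path = max(21, 20) = 21

21


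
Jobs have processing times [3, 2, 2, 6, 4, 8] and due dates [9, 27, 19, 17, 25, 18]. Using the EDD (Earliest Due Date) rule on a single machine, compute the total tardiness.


Sort by due date (EDD order): [(3, 9), (6, 17), (8, 18), (2, 19), (4, 25), (2, 27)]
Compute completion times and tardiness:
  Job 1: p=3, d=9, C=3, tardiness=max(0,3-9)=0
  Job 2: p=6, d=17, C=9, tardiness=max(0,9-17)=0
  Job 3: p=8, d=18, C=17, tardiness=max(0,17-18)=0
  Job 4: p=2, d=19, C=19, tardiness=max(0,19-19)=0
  Job 5: p=4, d=25, C=23, tardiness=max(0,23-25)=0
  Job 6: p=2, d=27, C=25, tardiness=max(0,25-27)=0
Total tardiness = 0

0


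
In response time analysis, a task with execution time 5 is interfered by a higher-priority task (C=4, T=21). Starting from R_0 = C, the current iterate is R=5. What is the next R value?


R_next = C + ceil(R_prev / T_hp) * C_hp
ceil(5 / 21) = ceil(0.2381) = 1
Interference = 1 * 4 = 4
R_next = 5 + 4 = 9

9


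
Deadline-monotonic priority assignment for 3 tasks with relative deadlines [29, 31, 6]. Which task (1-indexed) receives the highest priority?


Sort tasks by relative deadline (ascending):
  Task 3: deadline = 6
  Task 1: deadline = 29
  Task 2: deadline = 31
Priority order (highest first): [3, 1, 2]
Highest priority task = 3

3


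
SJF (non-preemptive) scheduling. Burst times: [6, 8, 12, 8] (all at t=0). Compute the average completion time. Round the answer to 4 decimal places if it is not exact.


SJF order (ascending): [6, 8, 8, 12]
Completion times:
  Job 1: burst=6, C=6
  Job 2: burst=8, C=14
  Job 3: burst=8, C=22
  Job 4: burst=12, C=34
Average completion = 76/4 = 19.0

19.0


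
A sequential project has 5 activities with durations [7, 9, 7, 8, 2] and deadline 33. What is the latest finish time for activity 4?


LF(activity 4) = deadline - sum of successor durations
Successors: activities 5 through 5 with durations [2]
Sum of successor durations = 2
LF = 33 - 2 = 31

31


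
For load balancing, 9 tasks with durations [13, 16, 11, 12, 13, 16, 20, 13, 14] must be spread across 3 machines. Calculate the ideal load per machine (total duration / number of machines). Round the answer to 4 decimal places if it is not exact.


Total processing time = 13 + 16 + 11 + 12 + 13 + 16 + 20 + 13 + 14 = 128
Number of machines = 3
Ideal balanced load = 128 / 3 = 42.6667

42.6667


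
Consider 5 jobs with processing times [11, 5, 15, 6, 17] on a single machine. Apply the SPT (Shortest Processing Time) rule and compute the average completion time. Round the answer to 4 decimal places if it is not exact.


Sort jobs by processing time (SPT order): [5, 6, 11, 15, 17]
Compute completion times sequentially:
  Job 1: processing = 5, completes at 5
  Job 2: processing = 6, completes at 11
  Job 3: processing = 11, completes at 22
  Job 4: processing = 15, completes at 37
  Job 5: processing = 17, completes at 54
Sum of completion times = 129
Average completion time = 129/5 = 25.8

25.8


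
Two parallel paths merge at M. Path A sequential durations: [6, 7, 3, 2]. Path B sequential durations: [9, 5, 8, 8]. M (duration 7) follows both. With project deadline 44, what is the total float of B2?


Forward pass: ES(B2) = sum of predecessors on chain B = 9
EF = ES + duration = 9 + 5 = 14
Backward pass: LF(M) = deadline = 44; LS(M) = 44 - 7 = 37
LF(B2) = LS(M) - sum(successors on chain B) = 37 - 16 = 21
LS = LF - duration = 21 - 5 = 16
Total float = LS - ES = 16 - 9 = 7

7


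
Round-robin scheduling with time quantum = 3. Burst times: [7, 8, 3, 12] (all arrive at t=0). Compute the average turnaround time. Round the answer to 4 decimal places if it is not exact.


Time quantum = 3
Execution trace:
  J1 runs 3 units, time = 3
  J2 runs 3 units, time = 6
  J3 runs 3 units, time = 9
  J4 runs 3 units, time = 12
  J1 runs 3 units, time = 15
  J2 runs 3 units, time = 18
  J4 runs 3 units, time = 21
  J1 runs 1 units, time = 22
  J2 runs 2 units, time = 24
  J4 runs 3 units, time = 27
  J4 runs 3 units, time = 30
Finish times: [22, 24, 9, 30]
Average turnaround = 85/4 = 21.25

21.25


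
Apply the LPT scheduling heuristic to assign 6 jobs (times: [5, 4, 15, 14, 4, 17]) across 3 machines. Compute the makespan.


Sort jobs in decreasing order (LPT): [17, 15, 14, 5, 4, 4]
Assign each job to the least loaded machine:
  Machine 1: jobs [17, 4], load = 21
  Machine 2: jobs [15, 4], load = 19
  Machine 3: jobs [14, 5], load = 19
Makespan = max load = 21

21


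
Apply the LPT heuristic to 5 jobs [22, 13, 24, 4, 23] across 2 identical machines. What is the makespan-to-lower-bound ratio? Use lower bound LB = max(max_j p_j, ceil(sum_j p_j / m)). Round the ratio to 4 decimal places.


LPT order: [24, 23, 22, 13, 4]
Machine loads after assignment: [41, 45]
LPT makespan = 45
Lower bound = max(max_job, ceil(total/2)) = max(24, 43) = 43
Ratio = 45 / 43 = 1.0465

1.0465


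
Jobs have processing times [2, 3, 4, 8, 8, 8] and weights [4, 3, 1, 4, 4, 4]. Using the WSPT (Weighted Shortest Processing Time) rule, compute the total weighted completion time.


Compute p/w ratios and sort ascending (WSPT): [(2, 4), (3, 3), (8, 4), (8, 4), (8, 4), (4, 1)]
Compute weighted completion times:
  Job (p=2,w=4): C=2, w*C=4*2=8
  Job (p=3,w=3): C=5, w*C=3*5=15
  Job (p=8,w=4): C=13, w*C=4*13=52
  Job (p=8,w=4): C=21, w*C=4*21=84
  Job (p=8,w=4): C=29, w*C=4*29=116
  Job (p=4,w=1): C=33, w*C=1*33=33
Total weighted completion time = 308

308


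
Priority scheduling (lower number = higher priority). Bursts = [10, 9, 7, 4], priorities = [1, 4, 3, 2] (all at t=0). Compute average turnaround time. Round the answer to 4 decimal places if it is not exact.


Sort by priority (ascending = highest first):
Order: [(1, 10), (2, 4), (3, 7), (4, 9)]
Completion times:
  Priority 1, burst=10, C=10
  Priority 2, burst=4, C=14
  Priority 3, burst=7, C=21
  Priority 4, burst=9, C=30
Average turnaround = 75/4 = 18.75

18.75


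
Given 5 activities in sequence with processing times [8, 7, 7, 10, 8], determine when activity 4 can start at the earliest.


Activity 4 starts after activities 1 through 3 complete.
Predecessor durations: [8, 7, 7]
ES = 8 + 7 + 7 = 22

22


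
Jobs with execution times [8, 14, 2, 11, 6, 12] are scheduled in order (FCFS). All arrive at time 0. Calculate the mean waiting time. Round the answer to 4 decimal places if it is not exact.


FCFS order (as given): [8, 14, 2, 11, 6, 12]
Waiting times:
  Job 1: wait = 0
  Job 2: wait = 8
  Job 3: wait = 22
  Job 4: wait = 24
  Job 5: wait = 35
  Job 6: wait = 41
Sum of waiting times = 130
Average waiting time = 130/6 = 21.6667

21.6667


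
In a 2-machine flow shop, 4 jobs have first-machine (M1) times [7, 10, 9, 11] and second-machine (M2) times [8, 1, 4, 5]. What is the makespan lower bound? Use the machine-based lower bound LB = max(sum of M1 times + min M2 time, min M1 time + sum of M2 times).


LB1 = sum(M1 times) + min(M2 times) = 37 + 1 = 38
LB2 = min(M1 times) + sum(M2 times) = 7 + 18 = 25
Lower bound = max(LB1, LB2) = max(38, 25) = 38

38


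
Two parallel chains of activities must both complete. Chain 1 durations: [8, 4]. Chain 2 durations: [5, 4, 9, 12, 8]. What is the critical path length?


Path A total = 8 + 4 = 12
Path B total = 5 + 4 + 9 + 12 + 8 = 38
Critical path = longest path = max(12, 38) = 38

38


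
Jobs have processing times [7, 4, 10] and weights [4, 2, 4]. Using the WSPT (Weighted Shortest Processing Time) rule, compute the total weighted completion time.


Compute p/w ratios and sort ascending (WSPT): [(7, 4), (4, 2), (10, 4)]
Compute weighted completion times:
  Job (p=7,w=4): C=7, w*C=4*7=28
  Job (p=4,w=2): C=11, w*C=2*11=22
  Job (p=10,w=4): C=21, w*C=4*21=84
Total weighted completion time = 134

134
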